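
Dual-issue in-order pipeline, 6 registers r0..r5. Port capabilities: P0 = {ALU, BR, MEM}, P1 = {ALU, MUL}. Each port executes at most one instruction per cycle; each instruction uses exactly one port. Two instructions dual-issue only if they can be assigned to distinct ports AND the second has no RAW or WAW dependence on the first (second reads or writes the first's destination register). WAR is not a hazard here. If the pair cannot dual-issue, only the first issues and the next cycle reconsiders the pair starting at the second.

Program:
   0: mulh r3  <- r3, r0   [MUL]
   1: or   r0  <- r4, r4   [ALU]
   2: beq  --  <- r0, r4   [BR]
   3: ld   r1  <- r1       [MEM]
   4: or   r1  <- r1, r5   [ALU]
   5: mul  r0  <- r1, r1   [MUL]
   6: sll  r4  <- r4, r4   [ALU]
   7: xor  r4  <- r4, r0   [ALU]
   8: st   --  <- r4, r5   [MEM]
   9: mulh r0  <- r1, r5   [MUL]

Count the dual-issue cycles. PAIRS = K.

0. mulh.MUL;or.ALU @i0+i1  | pair
1. beq.BR @i2  | no-port BR/MEM
2. ld.MEM @i3  | RAW+WAW r1
3. or.ALU @i4  | RAW r1
4. mul.MUL;sll.ALU @i5+i6  | pair
5. xor.ALU @i7  | RAW r4
6. st.MEM;mulh.MUL @i8+i9  | pair

PAIRS = 3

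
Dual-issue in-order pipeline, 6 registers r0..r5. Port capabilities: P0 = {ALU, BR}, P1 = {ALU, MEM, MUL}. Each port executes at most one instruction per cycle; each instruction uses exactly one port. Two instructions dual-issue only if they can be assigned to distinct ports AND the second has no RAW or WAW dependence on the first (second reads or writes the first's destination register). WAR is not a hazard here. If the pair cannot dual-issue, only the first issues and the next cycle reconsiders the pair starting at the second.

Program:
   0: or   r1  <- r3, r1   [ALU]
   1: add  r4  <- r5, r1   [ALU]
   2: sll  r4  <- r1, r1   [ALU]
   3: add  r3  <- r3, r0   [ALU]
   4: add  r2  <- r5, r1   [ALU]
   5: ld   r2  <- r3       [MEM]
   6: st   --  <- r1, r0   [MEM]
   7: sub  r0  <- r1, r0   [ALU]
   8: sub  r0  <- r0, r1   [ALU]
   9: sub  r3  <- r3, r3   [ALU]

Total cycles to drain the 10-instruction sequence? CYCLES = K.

CYCLES = 7

[0] i0  or  -- RAW r1
[1] i1  add  -- WAW r4
[2] i2&i3  sll/add  -- pair
[3] i4  add  -- WAW r2
[4] i5  ld  -- no-port MEM/MEM
[5] i6&i7  st/sub  -- pair
[6] i8&i9  sub/sub  -- pair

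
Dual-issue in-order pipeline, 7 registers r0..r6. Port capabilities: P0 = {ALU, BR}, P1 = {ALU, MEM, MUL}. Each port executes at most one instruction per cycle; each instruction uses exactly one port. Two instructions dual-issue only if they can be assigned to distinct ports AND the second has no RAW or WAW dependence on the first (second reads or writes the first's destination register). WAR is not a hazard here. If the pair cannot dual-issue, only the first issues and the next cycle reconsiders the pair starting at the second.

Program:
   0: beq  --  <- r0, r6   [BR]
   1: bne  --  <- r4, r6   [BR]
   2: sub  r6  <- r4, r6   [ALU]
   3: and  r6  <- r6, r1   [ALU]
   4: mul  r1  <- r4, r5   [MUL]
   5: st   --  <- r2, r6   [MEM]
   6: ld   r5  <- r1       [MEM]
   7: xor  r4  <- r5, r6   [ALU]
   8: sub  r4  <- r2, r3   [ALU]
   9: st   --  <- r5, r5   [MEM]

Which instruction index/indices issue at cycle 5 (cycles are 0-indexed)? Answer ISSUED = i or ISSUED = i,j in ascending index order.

ISSUED = 7

t=0 i0:beq.BR ; no-port BR/BR
t=1 i1/i2:bne.BR;sub.ALU ; dual
t=2 i3/i4:and.ALU;mul.MUL ; dual
t=3 i5:st.MEM ; no-port MEM/MEM
t=4 i6:ld.MEM ; RAW r5
t=5 i7:xor.ALU ; WAW r4
t=6 i8/i9:sub.ALU;st.MEM ; dual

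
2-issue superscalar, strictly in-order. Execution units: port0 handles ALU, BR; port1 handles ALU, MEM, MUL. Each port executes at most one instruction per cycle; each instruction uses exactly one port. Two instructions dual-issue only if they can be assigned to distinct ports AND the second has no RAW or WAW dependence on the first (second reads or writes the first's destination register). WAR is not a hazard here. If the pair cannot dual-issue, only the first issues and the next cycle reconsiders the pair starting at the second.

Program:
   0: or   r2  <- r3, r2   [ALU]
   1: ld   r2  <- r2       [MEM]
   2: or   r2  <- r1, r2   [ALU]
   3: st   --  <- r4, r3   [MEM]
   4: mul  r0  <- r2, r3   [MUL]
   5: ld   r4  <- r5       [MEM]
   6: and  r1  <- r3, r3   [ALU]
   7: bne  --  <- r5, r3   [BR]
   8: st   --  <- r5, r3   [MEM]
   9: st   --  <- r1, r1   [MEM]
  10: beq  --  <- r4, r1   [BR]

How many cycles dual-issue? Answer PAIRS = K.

t=0 i0:or ; RAW+WAW r2
t=1 i1:ld ; RAW+WAW r2
t=2 i2&i3:or;st ; dual
t=3 i4:mul ; no-port MUL/MEM
t=4 i5&i6:ld;and ; dual
t=5 i7&i8:bne;st ; dual
t=6 i9&i10:st;beq ; dual

PAIRS = 4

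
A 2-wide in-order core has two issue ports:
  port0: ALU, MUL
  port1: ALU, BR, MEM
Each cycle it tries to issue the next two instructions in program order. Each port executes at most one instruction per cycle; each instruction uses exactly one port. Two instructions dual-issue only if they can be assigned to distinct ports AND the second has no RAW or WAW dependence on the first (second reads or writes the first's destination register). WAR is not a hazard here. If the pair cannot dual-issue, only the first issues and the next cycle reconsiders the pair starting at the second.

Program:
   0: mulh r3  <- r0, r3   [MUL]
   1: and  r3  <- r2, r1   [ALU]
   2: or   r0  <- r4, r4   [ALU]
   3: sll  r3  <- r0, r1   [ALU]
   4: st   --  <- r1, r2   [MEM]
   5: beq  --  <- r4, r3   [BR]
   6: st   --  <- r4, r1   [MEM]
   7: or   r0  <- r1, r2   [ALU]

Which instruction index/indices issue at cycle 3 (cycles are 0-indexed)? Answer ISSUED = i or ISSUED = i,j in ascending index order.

c0: i0 mulh  WAW r3
c1: i1/i2 and or  dual
c2: i3/i4 sll st  dual
c3: i5 beq  no-port BR/MEM
c4: i6/i7 st or  dual

ISSUED = 5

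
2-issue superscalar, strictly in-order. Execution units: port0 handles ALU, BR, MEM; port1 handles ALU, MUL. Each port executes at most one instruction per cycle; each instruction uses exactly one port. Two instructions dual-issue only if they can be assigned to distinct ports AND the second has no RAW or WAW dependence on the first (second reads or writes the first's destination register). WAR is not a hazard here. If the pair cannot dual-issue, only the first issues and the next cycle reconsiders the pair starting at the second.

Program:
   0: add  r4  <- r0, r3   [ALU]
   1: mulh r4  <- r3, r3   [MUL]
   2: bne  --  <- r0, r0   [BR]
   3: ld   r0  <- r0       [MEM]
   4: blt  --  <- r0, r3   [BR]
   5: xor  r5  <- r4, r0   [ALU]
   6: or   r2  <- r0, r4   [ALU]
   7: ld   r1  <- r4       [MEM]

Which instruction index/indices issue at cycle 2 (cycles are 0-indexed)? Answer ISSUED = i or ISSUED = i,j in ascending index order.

c0: i0 add.ALU  WAW r4
c1: i1&i2 mulh.MUL;bne.BR  dual
c2: i3 ld.MEM  no-port MEM/BR
c3: i4&i5 blt.BR;xor.ALU  dual
c4: i6&i7 or.ALU;ld.MEM  dual

ISSUED = 3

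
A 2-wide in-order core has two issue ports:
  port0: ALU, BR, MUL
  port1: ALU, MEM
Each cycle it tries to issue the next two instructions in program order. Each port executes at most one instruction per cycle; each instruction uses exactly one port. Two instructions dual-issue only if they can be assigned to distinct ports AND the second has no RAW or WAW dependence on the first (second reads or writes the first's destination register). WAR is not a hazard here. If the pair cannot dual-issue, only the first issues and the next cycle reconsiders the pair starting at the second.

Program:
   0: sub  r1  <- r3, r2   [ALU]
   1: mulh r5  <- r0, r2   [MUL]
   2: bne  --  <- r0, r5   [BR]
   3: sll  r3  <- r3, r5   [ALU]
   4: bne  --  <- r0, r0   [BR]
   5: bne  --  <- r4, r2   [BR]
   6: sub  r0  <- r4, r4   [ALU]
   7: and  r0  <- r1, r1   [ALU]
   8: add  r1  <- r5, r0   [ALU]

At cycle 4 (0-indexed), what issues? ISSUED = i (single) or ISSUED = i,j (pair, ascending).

ISSUED = 7

t=0 i0&i1:sub;mulh ; 2-wide
t=1 i2&i3:bne;sll ; 2-wide
t=2 i4:bne ; no-port BR/BR
t=3 i5&i6:bne;sub ; 2-wide
t=4 i7:and ; RAW r0
t=5 i8:add ; tail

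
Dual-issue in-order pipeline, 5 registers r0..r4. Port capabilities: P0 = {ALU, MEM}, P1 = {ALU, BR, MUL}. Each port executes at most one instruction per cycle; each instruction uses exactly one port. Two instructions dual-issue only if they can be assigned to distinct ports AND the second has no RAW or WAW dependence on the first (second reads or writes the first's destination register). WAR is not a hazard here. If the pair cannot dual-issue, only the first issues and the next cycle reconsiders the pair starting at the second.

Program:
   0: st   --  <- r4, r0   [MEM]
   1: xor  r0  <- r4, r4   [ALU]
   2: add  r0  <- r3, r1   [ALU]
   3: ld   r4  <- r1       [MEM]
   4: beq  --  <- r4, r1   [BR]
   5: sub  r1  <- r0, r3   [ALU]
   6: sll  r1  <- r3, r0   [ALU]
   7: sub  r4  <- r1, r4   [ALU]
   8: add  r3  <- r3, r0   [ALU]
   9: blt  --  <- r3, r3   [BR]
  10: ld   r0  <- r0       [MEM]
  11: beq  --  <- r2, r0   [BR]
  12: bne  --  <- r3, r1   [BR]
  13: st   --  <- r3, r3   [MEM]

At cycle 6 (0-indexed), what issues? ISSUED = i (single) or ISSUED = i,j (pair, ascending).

0. st.MEM+xor.ALU @i0/i1  | dual
1. add.ALU+ld.MEM @i2/i3  | dual
2. beq.BR+sub.ALU @i4/i5  | dual
3. sll.ALU @i6  | RAW r1
4. sub.ALU+add.ALU @i7/i8  | dual
5. blt.BR+ld.MEM @i9/i10  | dual
6. beq.BR @i11  | no-port BR/BR
7. bne.BR+st.MEM @i12/i13  | dual

ISSUED = 11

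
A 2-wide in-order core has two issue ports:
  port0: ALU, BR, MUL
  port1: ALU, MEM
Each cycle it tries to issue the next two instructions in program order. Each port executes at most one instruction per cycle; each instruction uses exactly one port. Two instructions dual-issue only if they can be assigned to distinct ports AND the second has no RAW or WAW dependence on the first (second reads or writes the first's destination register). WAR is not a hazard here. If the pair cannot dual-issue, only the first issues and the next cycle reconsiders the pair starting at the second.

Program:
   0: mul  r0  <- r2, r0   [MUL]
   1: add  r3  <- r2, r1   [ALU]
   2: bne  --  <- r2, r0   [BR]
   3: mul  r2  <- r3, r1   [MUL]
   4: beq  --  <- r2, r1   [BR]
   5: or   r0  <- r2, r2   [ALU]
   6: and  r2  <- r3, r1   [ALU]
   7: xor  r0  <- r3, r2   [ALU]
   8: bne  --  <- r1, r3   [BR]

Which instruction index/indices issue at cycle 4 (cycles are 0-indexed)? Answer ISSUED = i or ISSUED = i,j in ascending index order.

c0: i0/i1 mul.MUL/add.ALU  dual
c1: i2 bne.BR  no-port BR/MUL
c2: i3 mul.MUL  no-port MUL/BR
c3: i4/i5 beq.BR/or.ALU  dual
c4: i6 and.ALU  RAW r2
c5: i7/i8 xor.ALU/bne.BR  dual

ISSUED = 6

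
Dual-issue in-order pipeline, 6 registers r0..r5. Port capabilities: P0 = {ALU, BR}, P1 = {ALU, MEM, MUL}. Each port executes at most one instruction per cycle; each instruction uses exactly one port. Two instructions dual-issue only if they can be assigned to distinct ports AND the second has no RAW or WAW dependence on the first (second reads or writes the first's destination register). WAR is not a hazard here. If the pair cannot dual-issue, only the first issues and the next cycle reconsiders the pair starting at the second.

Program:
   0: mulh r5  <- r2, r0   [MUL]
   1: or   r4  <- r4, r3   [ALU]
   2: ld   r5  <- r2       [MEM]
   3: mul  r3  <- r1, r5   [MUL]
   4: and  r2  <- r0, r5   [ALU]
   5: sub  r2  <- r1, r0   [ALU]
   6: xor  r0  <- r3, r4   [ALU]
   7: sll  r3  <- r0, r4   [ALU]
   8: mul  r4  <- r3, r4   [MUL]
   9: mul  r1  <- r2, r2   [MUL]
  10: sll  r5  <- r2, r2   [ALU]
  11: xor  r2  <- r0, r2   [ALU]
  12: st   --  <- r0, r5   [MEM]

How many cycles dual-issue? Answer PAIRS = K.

PAIRS = 5

c0: i0+i1 mulh.MUL or.ALU  pair
c1: i2 ld.MEM  no-port MEM/MUL
c2: i3+i4 mul.MUL and.ALU  pair
c3: i5+i6 sub.ALU xor.ALU  pair
c4: i7 sll.ALU  RAW r3
c5: i8 mul.MUL  no-port MUL/MUL
c6: i9+i10 mul.MUL sll.ALU  pair
c7: i11+i12 xor.ALU st.MEM  pair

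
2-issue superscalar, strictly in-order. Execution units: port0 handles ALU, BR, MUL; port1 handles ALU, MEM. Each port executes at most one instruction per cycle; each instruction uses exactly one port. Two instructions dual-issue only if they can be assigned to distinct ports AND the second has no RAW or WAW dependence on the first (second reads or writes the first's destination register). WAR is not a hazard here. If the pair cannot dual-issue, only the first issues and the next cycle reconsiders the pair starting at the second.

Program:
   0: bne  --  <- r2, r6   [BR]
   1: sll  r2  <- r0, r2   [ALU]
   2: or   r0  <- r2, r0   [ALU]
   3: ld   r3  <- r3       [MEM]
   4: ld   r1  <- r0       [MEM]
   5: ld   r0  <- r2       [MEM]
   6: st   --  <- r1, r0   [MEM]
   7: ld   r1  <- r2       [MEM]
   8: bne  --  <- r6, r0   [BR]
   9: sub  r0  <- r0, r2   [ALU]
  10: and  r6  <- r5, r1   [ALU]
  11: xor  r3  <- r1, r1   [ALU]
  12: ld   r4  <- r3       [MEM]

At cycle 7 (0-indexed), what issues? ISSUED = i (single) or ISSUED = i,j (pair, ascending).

#0 head=0: bne;sll i0+i1 pair
#1 head=2: or;ld i2+i3 pair
#2 head=4: ld i4 no-port MEM/MEM
#3 head=5: ld i5 no-port MEM/MEM
#4 head=6: st i6 no-port MEM/MEM
#5 head=7: ld;bne i7+i8 pair
#6 head=9: sub;and i9+i10 pair
#7 head=11: xor i11 RAW r3
#8 head=12: ld i12 tail

ISSUED = 11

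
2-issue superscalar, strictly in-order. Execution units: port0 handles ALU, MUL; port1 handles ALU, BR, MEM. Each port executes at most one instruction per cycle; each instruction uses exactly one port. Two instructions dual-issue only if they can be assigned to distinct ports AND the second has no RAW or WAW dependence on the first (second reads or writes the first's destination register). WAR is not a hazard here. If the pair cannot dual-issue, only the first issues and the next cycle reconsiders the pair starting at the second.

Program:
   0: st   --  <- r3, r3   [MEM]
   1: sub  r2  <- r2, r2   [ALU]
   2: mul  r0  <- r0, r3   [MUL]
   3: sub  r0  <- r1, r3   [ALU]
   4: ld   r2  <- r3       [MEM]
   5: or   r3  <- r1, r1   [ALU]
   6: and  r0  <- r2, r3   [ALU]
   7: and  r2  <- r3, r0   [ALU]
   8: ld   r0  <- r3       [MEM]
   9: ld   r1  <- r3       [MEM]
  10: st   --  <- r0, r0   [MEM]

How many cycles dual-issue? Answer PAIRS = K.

PAIRS = 3

t=0 i0/i1:st;sub ; dual
t=1 i2:mul ; WAW r0
t=2 i3/i4:sub;ld ; dual
t=3 i5:or ; RAW r3
t=4 i6:and ; RAW r0
t=5 i7/i8:and;ld ; dual
t=6 i9:ld ; no-port MEM/MEM
t=7 i10:st ; tail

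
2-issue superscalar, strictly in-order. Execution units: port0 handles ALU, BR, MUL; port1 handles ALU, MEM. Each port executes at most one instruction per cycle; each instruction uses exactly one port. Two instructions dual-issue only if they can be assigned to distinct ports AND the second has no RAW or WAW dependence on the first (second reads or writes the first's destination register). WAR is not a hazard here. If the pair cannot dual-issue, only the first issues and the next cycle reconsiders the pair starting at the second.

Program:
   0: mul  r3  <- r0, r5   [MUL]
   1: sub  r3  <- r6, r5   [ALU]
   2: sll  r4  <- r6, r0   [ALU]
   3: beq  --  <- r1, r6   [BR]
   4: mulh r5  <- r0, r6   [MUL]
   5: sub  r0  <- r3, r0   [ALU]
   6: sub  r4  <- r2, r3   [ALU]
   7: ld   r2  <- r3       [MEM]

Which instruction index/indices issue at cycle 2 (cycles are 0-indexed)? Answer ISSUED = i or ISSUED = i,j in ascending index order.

ISSUED = 3

c0: i0 mul  WAW r3
c1: i1&i2 sub+sll  dual
c2: i3 beq  no-port BR/MUL
c3: i4&i5 mulh+sub  dual
c4: i6&i7 sub+ld  dual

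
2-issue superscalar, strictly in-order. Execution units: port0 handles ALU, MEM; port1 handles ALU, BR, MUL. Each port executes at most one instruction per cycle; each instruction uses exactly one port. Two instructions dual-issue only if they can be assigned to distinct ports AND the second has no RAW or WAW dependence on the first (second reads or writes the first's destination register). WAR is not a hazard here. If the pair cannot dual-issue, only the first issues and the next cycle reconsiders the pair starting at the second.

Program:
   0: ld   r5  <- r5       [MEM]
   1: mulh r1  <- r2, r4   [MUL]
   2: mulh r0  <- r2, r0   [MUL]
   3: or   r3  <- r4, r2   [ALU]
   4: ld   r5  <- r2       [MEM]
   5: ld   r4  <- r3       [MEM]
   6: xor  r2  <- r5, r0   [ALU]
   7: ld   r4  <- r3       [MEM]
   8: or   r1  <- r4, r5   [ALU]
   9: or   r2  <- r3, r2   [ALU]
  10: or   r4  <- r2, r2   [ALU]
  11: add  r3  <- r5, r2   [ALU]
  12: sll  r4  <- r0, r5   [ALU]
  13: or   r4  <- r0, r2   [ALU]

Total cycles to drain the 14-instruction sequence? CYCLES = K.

CYCLES = 9

[0] i0,i1  ld+mulh  -- pair
[1] i2,i3  mulh+or  -- pair
[2] i4  ld  -- no-port MEM/MEM
[3] i5,i6  ld+xor  -- pair
[4] i7  ld  -- RAW r4
[5] i8,i9  or+or  -- pair
[6] i10,i11  or+add  -- pair
[7] i12  sll  -- WAW r4
[8] i13  or  -- tail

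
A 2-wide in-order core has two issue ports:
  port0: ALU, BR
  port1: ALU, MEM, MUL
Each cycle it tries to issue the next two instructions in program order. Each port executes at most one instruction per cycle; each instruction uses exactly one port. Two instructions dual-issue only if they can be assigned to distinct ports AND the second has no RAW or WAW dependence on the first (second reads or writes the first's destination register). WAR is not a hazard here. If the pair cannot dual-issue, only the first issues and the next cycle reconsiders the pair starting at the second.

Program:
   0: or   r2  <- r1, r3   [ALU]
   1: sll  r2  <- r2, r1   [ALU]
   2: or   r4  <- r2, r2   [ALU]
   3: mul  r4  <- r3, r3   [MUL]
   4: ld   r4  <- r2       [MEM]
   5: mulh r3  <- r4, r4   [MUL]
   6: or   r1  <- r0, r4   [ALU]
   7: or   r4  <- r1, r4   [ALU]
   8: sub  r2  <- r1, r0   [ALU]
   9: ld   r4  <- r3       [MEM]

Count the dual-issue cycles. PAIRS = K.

#0 head=0: or i0 RAW+WAW r2
#1 head=1: sll i1 RAW r2
#2 head=2: or i2 WAW r4
#3 head=3: mul i3 no-port MUL/MEM
#4 head=4: ld i4 no-port MEM/MUL
#5 head=5: mulh/or i5,i6 dual
#6 head=7: or/sub i7,i8 dual
#7 head=9: ld i9 tail

PAIRS = 2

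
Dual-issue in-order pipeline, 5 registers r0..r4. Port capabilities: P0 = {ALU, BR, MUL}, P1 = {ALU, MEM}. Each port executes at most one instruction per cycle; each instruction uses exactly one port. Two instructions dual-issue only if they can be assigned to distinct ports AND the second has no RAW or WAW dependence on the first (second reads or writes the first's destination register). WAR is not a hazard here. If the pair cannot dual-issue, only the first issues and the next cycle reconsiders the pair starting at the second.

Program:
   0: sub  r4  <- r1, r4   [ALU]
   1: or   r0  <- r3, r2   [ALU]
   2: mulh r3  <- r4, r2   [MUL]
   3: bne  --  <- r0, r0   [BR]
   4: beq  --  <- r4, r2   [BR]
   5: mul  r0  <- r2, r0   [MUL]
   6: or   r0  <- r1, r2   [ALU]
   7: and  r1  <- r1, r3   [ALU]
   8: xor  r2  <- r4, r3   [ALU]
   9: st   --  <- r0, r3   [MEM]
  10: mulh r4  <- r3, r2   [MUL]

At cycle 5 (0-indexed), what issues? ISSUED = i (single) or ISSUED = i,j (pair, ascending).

ISSUED = 6,7

  cy0 -> i0&i1 (sub.ALU or.ALU) pair
  cy1 -> i2 (mulh.MUL) no-port MUL/BR
  cy2 -> i3 (bne.BR) no-port BR/BR
  cy3 -> i4 (beq.BR) no-port BR/MUL
  cy4 -> i5 (mul.MUL) WAW r0
  cy5 -> i6&i7 (or.ALU and.ALU) pair
  cy6 -> i8&i9 (xor.ALU st.MEM) pair
  cy7 -> i10 (mulh.MUL) tail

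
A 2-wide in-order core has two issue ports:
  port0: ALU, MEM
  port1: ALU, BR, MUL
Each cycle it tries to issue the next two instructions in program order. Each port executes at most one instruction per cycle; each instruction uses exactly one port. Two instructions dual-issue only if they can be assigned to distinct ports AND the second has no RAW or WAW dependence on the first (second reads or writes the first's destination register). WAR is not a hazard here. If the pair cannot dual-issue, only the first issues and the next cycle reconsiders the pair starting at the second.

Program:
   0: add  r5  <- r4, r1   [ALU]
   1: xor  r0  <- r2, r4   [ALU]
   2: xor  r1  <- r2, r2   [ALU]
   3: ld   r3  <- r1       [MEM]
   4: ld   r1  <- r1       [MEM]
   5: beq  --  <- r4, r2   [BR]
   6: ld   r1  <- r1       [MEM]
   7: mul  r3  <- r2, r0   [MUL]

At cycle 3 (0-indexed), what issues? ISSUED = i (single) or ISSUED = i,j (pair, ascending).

ISSUED = 4,5

  cy0 -> i0&i1 (add.ALU/xor.ALU) 2-wide
  cy1 -> i2 (xor.ALU) RAW r1
  cy2 -> i3 (ld.MEM) no-port MEM/MEM
  cy3 -> i4&i5 (ld.MEM/beq.BR) 2-wide
  cy4 -> i6&i7 (ld.MEM/mul.MUL) 2-wide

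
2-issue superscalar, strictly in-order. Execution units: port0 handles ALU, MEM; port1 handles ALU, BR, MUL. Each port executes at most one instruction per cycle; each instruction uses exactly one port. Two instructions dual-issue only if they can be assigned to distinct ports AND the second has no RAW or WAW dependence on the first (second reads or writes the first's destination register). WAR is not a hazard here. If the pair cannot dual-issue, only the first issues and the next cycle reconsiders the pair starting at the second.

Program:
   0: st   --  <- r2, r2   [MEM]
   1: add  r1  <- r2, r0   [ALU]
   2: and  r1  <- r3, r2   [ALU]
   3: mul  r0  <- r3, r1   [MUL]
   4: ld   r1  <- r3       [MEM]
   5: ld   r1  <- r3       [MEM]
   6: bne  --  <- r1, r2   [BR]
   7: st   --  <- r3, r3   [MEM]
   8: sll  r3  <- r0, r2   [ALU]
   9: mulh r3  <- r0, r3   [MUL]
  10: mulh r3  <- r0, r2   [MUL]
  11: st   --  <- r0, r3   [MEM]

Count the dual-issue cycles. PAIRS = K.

c0: i0&i1 st add  dual
c1: i2 and  RAW r1
c2: i3&i4 mul ld  dual
c3: i5 ld  RAW r1
c4: i6&i7 bne st  dual
c5: i8 sll  RAW+WAW r3
c6: i9 mulh  no-port MUL/MUL
c7: i10 mulh  RAW r3
c8: i11 st  tail

PAIRS = 3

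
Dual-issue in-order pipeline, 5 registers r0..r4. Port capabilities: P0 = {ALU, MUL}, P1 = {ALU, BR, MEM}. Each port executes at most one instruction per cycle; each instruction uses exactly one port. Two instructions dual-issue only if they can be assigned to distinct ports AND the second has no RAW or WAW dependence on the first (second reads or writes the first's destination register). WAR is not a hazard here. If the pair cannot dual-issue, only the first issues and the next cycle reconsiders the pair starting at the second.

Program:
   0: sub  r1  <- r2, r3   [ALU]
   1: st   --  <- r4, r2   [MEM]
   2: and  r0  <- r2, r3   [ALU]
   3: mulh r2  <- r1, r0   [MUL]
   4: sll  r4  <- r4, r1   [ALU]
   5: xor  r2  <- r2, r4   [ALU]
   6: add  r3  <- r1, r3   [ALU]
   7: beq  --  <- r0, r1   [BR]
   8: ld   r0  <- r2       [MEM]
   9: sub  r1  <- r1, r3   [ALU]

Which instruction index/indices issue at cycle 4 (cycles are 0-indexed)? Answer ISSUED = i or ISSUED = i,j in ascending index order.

t=0 i0+i1:sub.ALU;st.MEM ; pair
t=1 i2:and.ALU ; RAW r0
t=2 i3+i4:mulh.MUL;sll.ALU ; pair
t=3 i5+i6:xor.ALU;add.ALU ; pair
t=4 i7:beq.BR ; no-port BR/MEM
t=5 i8+i9:ld.MEM;sub.ALU ; pair

ISSUED = 7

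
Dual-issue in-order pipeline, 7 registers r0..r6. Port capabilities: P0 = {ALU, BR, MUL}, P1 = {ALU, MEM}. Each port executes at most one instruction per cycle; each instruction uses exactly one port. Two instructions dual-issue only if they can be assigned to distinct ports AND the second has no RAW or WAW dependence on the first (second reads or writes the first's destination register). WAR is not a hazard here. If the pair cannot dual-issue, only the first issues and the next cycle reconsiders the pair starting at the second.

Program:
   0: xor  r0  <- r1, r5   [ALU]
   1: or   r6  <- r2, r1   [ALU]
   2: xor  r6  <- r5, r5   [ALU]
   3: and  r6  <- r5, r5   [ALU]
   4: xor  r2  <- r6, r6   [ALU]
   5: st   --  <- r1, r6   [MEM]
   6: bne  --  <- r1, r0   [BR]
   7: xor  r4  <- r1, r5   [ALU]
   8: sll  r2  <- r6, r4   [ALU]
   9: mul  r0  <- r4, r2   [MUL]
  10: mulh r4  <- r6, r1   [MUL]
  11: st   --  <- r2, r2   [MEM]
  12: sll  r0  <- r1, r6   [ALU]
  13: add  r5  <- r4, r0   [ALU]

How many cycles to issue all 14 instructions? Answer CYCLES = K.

0. xor.ALU/or.ALU @i0,i1  | 2-wide
1. xor.ALU @i2  | WAW r6
2. and.ALU @i3  | RAW r6
3. xor.ALU/st.MEM @i4,i5  | 2-wide
4. bne.BR/xor.ALU @i6,i7  | 2-wide
5. sll.ALU @i8  | RAW r2
6. mul.MUL @i9  | no-port MUL/MUL
7. mulh.MUL/st.MEM @i10,i11  | 2-wide
8. sll.ALU @i12  | RAW r0
9. add.ALU @i13  | tail

CYCLES = 10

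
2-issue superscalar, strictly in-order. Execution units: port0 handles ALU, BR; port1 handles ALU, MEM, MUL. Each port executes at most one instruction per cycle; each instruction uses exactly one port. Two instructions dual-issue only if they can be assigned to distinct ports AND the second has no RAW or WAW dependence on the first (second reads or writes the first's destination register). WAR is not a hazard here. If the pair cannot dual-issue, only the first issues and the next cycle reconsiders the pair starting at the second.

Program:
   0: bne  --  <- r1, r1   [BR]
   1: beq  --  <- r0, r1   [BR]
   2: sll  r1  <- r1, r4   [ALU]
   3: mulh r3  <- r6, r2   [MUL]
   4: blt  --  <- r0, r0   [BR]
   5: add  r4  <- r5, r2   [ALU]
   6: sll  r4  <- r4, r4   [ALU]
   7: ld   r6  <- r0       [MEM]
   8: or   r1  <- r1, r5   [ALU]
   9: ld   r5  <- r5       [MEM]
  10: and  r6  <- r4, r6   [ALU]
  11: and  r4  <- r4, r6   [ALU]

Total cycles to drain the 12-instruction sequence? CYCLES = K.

CYCLES = 8

0. bne.BR @i0  | no-port BR/BR
1. beq.BR sll.ALU @i1,i2  | pair
2. mulh.MUL blt.BR @i3,i4  | pair
3. add.ALU @i5  | RAW+WAW r4
4. sll.ALU ld.MEM @i6,i7  | pair
5. or.ALU ld.MEM @i8,i9  | pair
6. and.ALU @i10  | RAW r6
7. and.ALU @i11  | tail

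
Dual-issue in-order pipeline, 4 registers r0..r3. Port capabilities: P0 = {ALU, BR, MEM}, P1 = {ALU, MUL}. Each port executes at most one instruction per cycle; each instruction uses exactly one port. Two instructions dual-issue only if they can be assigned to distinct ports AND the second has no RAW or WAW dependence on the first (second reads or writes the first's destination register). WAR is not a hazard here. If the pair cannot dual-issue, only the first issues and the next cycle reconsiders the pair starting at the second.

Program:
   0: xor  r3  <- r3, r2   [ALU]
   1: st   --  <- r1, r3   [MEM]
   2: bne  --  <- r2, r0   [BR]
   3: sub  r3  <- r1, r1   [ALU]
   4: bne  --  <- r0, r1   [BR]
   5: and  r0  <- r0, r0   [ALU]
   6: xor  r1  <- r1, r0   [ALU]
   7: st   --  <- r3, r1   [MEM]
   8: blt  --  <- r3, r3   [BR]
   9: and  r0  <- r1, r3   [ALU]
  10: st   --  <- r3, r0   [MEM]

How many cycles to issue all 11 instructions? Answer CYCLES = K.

CYCLES = 8

#0 head=0: xor i0 RAW r3
#1 head=1: st i1 no-port MEM/BR
#2 head=2: bne;sub i2&i3 dual
#3 head=4: bne;and i4&i5 dual
#4 head=6: xor i6 RAW r1
#5 head=7: st i7 no-port MEM/BR
#6 head=8: blt;and i8&i9 dual
#7 head=10: st i10 tail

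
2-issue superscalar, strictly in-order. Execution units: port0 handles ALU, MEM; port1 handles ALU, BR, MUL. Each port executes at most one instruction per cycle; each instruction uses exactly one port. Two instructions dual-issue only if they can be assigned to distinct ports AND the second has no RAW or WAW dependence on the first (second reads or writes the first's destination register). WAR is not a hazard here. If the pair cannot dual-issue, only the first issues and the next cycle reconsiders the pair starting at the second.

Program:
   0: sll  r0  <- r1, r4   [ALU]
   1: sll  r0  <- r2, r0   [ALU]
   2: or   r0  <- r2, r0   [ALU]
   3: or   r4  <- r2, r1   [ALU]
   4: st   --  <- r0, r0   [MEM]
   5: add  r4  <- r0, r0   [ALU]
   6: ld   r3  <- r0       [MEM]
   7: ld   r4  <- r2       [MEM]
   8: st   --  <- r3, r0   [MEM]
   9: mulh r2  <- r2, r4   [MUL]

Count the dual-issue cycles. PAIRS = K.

c0: i0 sll  RAW+WAW r0
c1: i1 sll  RAW+WAW r0
c2: i2/i3 or/or  2-wide
c3: i4/i5 st/add  2-wide
c4: i6 ld  no-port MEM/MEM
c5: i7 ld  no-port MEM/MEM
c6: i8/i9 st/mulh  2-wide

PAIRS = 3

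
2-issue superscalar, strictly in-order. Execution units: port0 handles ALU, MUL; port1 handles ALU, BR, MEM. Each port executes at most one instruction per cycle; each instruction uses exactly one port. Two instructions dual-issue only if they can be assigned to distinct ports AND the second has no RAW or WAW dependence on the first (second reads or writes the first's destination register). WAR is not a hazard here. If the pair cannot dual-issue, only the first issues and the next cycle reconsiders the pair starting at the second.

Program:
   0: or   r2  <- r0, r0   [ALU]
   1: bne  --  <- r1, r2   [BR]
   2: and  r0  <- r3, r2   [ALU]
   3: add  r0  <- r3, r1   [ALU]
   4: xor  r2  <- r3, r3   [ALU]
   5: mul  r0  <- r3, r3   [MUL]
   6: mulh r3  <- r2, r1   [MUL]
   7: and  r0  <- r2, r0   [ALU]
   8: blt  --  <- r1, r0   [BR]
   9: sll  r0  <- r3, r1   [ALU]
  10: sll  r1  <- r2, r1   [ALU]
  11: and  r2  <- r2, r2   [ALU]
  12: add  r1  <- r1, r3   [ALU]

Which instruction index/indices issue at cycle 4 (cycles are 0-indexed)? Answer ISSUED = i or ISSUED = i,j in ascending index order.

ISSUED = 6,7

  cy0 -> i0 (or) RAW r2
  cy1 -> i1&i2 (bne/and) dual
  cy2 -> i3&i4 (add/xor) dual
  cy3 -> i5 (mul) no-port MUL/MUL
  cy4 -> i6&i7 (mulh/and) dual
  cy5 -> i8&i9 (blt/sll) dual
  cy6 -> i10&i11 (sll/and) dual
  cy7 -> i12 (add) tail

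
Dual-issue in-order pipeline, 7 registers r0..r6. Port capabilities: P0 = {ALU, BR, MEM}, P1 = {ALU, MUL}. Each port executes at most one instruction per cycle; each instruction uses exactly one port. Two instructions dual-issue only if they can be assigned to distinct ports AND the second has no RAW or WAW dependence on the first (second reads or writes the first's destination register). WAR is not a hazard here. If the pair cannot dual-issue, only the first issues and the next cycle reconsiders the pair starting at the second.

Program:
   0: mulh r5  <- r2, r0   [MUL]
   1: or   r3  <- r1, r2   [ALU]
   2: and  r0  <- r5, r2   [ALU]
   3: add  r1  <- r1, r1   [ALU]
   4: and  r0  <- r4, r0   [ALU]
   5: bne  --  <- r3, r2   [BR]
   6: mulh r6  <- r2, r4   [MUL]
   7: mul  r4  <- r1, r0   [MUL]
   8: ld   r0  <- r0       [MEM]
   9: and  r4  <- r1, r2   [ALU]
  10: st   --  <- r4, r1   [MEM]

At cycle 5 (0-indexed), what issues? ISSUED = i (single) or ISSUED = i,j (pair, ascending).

ISSUED = 9

c0: i0,i1 mulh/or  2-wide
c1: i2,i3 and/add  2-wide
c2: i4,i5 and/bne  2-wide
c3: i6 mulh  no-port MUL/MUL
c4: i7,i8 mul/ld  2-wide
c5: i9 and  RAW r4
c6: i10 st  tail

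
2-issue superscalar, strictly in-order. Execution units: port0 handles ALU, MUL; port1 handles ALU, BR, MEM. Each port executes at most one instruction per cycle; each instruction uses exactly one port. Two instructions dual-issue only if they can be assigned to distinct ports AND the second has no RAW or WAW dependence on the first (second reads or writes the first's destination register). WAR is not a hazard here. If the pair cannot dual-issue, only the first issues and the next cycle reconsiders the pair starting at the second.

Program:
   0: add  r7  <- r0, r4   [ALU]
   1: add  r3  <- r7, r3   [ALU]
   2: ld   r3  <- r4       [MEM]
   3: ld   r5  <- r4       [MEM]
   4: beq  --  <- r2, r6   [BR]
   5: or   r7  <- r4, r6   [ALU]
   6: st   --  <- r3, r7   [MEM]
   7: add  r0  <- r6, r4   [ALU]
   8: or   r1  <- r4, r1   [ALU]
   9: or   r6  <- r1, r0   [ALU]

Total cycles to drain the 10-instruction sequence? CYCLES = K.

CYCLES = 8

[0] i0  add.ALU  -- RAW r7
[1] i1  add.ALU  -- WAW r3
[2] i2  ld.MEM  -- no-port MEM/MEM
[3] i3  ld.MEM  -- no-port MEM/BR
[4] i4+i5  beq.BR+or.ALU  -- dual
[5] i6+i7  st.MEM+add.ALU  -- dual
[6] i8  or.ALU  -- RAW r1
[7] i9  or.ALU  -- tail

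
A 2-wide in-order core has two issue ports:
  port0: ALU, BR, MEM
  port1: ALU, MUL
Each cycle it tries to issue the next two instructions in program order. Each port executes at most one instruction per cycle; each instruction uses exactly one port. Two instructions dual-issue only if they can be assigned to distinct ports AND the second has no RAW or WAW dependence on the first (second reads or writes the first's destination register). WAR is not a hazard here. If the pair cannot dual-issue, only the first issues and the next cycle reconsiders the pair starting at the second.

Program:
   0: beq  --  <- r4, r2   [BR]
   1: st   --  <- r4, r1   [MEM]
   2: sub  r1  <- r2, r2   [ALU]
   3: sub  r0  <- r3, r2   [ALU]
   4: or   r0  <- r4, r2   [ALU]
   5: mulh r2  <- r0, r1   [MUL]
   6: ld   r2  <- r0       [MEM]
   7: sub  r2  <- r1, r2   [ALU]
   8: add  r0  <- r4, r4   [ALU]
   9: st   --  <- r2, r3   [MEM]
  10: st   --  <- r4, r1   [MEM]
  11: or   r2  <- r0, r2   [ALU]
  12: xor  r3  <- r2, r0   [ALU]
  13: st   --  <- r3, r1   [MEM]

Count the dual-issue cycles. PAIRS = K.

PAIRS = 3

  cy0 -> i0 (beq.BR) no-port BR/MEM
  cy1 -> i1&i2 (st.MEM+sub.ALU) pair
  cy2 -> i3 (sub.ALU) WAW r0
  cy3 -> i4 (or.ALU) RAW r0
  cy4 -> i5 (mulh.MUL) WAW r2
  cy5 -> i6 (ld.MEM) RAW+WAW r2
  cy6 -> i7&i8 (sub.ALU+add.ALU) pair
  cy7 -> i9 (st.MEM) no-port MEM/MEM
  cy8 -> i10&i11 (st.MEM+or.ALU) pair
  cy9 -> i12 (xor.ALU) RAW r3
  cy10 -> i13 (st.MEM) tail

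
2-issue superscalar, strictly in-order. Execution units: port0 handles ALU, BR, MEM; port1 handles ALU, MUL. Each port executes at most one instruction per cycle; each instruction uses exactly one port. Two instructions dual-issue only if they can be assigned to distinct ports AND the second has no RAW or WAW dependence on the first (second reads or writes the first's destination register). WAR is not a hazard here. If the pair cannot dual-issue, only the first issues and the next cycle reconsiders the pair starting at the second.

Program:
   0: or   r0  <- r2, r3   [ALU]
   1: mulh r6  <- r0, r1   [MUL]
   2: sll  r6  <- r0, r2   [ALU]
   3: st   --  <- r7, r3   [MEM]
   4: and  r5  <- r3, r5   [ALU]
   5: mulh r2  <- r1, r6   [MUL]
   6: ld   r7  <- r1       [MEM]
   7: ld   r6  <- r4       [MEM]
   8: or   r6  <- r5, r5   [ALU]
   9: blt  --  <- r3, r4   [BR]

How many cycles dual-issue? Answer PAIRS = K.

PAIRS = 3

0. or.ALU @i0  | RAW r0
1. mulh.MUL @i1  | WAW r6
2. sll.ALU st.MEM @i2+i3  | dual
3. and.ALU mulh.MUL @i4+i5  | dual
4. ld.MEM @i6  | no-port MEM/MEM
5. ld.MEM @i7  | WAW r6
6. or.ALU blt.BR @i8+i9  | dual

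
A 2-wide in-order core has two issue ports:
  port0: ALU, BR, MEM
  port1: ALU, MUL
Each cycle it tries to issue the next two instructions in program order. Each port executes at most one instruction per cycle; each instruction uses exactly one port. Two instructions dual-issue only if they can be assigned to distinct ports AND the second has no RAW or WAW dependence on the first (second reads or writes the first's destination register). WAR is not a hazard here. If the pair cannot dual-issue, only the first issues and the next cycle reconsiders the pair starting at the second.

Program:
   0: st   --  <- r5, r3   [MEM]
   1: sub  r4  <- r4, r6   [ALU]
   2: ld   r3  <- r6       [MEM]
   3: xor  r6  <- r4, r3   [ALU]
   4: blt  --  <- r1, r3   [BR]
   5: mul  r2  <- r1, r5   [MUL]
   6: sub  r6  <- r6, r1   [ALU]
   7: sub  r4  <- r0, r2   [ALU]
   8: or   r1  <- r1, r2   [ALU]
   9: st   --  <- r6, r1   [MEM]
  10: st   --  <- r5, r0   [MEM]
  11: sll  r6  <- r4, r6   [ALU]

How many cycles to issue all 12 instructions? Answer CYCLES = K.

#0 head=0: st.MEM/sub.ALU i0&i1 pair
#1 head=2: ld.MEM i2 RAW r3
#2 head=3: xor.ALU/blt.BR i3&i4 pair
#3 head=5: mul.MUL/sub.ALU i5&i6 pair
#4 head=7: sub.ALU/or.ALU i7&i8 pair
#5 head=9: st.MEM i9 no-port MEM/MEM
#6 head=10: st.MEM/sll.ALU i10&i11 pair

CYCLES = 7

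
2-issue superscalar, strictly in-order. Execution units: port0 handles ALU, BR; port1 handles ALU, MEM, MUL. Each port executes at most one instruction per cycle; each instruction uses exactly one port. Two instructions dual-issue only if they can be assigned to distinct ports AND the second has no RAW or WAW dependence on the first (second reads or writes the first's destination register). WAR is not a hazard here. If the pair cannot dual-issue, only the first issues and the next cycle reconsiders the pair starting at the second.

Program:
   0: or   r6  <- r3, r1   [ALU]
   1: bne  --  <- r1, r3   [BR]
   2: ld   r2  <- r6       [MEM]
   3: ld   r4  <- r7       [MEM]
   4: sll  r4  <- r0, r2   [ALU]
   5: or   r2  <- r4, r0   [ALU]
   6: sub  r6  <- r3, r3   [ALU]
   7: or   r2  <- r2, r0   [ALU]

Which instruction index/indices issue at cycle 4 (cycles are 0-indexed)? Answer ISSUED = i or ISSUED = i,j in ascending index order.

c0: i0,i1 or.ALU+bne.BR  pair
c1: i2 ld.MEM  no-port MEM/MEM
c2: i3 ld.MEM  WAW r4
c3: i4 sll.ALU  RAW r4
c4: i5,i6 or.ALU+sub.ALU  pair
c5: i7 or.ALU  tail

ISSUED = 5,6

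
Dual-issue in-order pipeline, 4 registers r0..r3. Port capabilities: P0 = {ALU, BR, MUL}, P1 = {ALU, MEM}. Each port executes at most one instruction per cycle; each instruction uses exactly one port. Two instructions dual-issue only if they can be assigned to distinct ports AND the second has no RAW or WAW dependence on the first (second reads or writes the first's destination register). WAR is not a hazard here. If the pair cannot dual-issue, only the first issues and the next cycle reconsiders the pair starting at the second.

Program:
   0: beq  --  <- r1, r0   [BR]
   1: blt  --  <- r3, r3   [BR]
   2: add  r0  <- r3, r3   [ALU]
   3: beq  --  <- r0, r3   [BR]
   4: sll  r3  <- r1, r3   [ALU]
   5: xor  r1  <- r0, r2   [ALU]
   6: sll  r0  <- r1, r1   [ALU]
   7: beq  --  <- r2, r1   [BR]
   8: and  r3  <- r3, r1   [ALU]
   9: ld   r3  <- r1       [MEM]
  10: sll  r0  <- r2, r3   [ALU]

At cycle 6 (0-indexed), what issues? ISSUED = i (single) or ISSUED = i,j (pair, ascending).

ISSUED = 9

#0 head=0: beq i0 no-port BR/BR
#1 head=1: blt add i1&i2 pair
#2 head=3: beq sll i3&i4 pair
#3 head=5: xor i5 RAW r1
#4 head=6: sll beq i6&i7 pair
#5 head=8: and i8 WAW r3
#6 head=9: ld i9 RAW r3
#7 head=10: sll i10 tail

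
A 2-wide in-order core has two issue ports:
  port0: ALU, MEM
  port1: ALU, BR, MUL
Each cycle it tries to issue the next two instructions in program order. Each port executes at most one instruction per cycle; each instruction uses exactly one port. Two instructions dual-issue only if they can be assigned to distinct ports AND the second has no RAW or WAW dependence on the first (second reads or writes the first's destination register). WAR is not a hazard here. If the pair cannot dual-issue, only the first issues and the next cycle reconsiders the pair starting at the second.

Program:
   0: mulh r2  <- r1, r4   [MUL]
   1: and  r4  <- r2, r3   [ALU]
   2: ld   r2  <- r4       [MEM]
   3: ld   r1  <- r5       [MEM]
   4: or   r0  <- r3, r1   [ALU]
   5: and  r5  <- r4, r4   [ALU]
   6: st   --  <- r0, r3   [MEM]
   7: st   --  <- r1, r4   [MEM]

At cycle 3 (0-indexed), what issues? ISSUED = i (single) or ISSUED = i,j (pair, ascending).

[0] i0  mulh  -- RAW r2
[1] i1  and  -- RAW r4
[2] i2  ld  -- no-port MEM/MEM
[3] i3  ld  -- RAW r1
[4] i4,i5  or and  -- pair
[5] i6  st  -- no-port MEM/MEM
[6] i7  st  -- tail

ISSUED = 3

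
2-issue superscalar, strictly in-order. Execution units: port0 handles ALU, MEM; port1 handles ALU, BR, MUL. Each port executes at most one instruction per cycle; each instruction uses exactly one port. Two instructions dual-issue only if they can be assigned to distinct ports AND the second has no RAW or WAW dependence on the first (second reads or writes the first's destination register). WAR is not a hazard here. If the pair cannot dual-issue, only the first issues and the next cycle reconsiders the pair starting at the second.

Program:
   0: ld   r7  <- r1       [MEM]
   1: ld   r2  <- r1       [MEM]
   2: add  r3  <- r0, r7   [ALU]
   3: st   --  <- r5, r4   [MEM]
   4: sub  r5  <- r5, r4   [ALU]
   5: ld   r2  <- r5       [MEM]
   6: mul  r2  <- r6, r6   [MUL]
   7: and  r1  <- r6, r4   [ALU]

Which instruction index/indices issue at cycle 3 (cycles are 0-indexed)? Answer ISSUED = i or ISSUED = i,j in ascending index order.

#0 head=0: ld i0 no-port MEM/MEM
#1 head=1: ld;add i1&i2 pair
#2 head=3: st;sub i3&i4 pair
#3 head=5: ld i5 WAW r2
#4 head=6: mul;and i6&i7 pair

ISSUED = 5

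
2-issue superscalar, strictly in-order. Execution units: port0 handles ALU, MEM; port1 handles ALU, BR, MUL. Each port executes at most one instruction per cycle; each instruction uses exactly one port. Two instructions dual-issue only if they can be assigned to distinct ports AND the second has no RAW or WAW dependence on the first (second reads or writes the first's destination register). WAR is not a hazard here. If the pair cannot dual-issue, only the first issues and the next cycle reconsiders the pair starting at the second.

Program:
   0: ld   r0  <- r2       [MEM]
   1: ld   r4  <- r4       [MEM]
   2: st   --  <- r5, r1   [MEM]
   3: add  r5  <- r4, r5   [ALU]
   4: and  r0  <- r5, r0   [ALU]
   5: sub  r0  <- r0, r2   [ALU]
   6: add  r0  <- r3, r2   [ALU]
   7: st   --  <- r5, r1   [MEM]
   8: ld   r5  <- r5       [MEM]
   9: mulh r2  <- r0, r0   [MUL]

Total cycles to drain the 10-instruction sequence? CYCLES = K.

t=0 i0:ld ; no-port MEM/MEM
t=1 i1:ld ; no-port MEM/MEM
t=2 i2&i3:st;add ; pair
t=3 i4:and ; RAW+WAW r0
t=4 i5:sub ; WAW r0
t=5 i6&i7:add;st ; pair
t=6 i8&i9:ld;mulh ; pair

CYCLES = 7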